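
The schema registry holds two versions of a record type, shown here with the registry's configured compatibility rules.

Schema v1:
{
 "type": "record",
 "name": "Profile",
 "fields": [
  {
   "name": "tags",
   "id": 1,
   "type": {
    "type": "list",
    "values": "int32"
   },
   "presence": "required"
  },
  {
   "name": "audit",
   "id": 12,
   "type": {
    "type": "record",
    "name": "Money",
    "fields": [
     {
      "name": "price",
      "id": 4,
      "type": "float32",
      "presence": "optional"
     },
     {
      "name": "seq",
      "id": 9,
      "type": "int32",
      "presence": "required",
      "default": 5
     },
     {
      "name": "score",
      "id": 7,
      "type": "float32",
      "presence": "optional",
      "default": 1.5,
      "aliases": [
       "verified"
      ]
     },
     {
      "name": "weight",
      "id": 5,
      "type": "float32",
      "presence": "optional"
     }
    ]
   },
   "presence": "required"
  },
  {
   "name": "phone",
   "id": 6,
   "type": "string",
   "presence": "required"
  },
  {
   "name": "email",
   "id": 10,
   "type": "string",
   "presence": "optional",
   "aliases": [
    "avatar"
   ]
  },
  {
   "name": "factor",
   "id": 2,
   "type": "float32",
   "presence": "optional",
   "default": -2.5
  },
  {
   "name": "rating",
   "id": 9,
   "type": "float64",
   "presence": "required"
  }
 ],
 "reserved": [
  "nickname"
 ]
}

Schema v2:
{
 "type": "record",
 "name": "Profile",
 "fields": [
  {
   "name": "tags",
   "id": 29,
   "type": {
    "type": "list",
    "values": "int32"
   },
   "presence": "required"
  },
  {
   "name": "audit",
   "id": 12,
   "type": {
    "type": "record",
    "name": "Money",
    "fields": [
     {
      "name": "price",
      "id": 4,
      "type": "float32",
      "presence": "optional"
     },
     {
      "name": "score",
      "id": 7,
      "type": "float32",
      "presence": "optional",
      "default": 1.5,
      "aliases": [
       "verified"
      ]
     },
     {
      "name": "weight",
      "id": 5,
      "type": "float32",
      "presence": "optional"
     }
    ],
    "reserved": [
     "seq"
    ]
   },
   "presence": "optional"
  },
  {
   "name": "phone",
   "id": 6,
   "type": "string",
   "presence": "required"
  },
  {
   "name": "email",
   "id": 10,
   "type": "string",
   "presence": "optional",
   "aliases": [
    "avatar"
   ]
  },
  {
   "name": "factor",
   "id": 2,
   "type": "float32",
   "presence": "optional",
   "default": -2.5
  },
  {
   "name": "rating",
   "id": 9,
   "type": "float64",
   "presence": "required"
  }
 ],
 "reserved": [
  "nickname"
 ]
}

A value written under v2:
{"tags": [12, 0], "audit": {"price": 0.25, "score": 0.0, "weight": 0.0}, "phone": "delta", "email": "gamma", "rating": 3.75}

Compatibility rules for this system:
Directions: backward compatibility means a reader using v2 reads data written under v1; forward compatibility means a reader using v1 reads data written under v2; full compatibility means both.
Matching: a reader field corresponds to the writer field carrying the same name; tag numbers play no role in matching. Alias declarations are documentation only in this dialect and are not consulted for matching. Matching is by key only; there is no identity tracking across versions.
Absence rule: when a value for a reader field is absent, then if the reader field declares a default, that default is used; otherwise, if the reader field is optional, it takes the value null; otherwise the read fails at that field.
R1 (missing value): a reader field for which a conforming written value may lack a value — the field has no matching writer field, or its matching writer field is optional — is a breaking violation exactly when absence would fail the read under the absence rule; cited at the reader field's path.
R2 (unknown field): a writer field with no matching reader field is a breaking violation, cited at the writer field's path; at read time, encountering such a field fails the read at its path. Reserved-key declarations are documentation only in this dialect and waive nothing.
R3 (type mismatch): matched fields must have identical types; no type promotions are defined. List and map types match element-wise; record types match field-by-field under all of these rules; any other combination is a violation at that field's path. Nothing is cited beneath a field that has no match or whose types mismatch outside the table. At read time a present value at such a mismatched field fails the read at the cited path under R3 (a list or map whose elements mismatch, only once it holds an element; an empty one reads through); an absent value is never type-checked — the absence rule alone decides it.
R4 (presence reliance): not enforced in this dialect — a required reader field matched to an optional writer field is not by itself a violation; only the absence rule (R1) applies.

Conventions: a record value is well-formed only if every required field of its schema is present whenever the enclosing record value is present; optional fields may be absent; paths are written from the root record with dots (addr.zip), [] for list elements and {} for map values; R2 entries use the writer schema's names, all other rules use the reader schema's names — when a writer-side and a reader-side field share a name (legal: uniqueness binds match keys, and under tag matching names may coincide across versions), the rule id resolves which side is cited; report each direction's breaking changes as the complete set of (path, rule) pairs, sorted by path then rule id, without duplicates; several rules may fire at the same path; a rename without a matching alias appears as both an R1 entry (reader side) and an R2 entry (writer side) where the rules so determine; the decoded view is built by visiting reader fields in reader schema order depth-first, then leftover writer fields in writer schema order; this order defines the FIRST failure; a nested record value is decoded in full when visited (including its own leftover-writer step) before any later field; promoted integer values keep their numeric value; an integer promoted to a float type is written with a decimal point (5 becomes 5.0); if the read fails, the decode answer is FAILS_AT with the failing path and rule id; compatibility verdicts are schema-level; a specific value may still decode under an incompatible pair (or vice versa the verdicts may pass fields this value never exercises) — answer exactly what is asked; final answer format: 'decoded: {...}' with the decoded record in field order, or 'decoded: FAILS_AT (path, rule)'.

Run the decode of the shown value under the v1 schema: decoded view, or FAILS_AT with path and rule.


in Profile below, arrows point writer -> reader
decode (reader v1):
  tags := [12, 0]
  audit.price := 0.25
  audit.seq := 5 (absent -> default)
  audit.score := 0.0
  audit.weight := 0.0
  phone := "delta"
  email := "gamma"
  factor := -2.5 (absent -> default)
  rating := 3.75
  => decoded: {"tags": [12, 0], "audit": {"price": 0.25, "seq": 5, "score": 0.0, "weight": 0.0}, "phone": "delta", "email": "gamma", "factor": -2.5, "rating": 3.75}
the rest of the Profile diff is inert for this question:
  removed field seq from record Money (its key "seq" joins the reserved list) -> a verdict-level change on Profile — the shown value reads the same
  field tags in record Profile: tag 1 changed to 29 -> fires no rule on Profile under this dialect and leaves the result unchanged
  field audit in record Profile: required changed to optional -> a verdict-level change on Profile — the shown value reads the same

decoded: {"tags": [12, 0], "audit": {"price": 0.25, "seq": 5, "score": 0.0, "weight": 0.0}, "phone": "delta", "email": "gamma", "factor": -2.5, "rating": 3.75}


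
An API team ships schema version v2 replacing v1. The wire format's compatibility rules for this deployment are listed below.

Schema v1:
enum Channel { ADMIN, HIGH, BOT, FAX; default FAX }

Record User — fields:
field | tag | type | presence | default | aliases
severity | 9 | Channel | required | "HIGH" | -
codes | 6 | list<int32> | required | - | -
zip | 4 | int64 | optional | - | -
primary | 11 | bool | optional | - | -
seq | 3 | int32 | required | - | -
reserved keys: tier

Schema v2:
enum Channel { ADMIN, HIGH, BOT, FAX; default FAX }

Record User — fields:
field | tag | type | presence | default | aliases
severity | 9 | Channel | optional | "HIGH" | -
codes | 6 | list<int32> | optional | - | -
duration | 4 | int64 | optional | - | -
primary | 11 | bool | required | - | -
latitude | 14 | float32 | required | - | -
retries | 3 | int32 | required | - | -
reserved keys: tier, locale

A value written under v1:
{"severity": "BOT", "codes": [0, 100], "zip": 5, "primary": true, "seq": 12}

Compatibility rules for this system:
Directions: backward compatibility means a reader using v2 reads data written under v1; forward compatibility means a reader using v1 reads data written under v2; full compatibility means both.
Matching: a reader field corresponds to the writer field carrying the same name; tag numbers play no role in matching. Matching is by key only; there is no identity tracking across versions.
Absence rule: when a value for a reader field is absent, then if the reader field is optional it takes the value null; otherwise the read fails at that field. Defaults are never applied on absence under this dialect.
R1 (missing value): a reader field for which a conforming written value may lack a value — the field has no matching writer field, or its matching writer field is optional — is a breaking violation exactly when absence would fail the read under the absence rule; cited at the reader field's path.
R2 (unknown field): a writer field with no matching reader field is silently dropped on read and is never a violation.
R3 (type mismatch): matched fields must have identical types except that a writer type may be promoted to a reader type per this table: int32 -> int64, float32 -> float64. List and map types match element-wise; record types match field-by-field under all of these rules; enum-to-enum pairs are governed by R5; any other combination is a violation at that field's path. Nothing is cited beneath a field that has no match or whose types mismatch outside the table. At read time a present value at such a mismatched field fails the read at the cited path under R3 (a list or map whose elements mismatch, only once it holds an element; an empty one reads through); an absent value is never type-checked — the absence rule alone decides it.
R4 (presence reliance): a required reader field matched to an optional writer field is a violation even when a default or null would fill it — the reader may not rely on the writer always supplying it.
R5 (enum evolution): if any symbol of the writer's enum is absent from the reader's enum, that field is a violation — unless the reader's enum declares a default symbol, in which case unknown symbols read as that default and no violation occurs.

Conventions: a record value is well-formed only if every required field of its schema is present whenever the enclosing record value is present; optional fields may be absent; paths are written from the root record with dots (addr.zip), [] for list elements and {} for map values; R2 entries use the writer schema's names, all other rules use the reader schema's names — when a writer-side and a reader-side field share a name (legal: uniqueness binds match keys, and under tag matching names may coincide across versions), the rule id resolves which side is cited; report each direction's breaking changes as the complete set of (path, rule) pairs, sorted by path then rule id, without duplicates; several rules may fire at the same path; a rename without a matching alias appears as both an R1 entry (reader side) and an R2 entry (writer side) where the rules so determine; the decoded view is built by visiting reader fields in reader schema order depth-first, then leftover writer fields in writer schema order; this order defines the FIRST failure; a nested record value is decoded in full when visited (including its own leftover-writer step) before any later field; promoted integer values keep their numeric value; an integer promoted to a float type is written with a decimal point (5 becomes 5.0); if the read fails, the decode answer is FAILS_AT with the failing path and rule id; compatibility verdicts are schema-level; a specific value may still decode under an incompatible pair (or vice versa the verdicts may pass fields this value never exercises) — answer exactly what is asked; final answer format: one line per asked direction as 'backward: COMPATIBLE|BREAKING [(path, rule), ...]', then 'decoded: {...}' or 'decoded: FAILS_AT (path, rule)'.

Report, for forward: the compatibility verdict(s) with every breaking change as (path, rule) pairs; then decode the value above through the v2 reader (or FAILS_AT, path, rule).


forward: BREAKING [(codes, R1), (codes, R4), (seq, R1), (severity, R1), (severity, R4)]; decoded: FAILS_AT (latitude, R1)

each type pair in User: writer, then reader
forward for User (reader v1, writer v2):
  Channel -> Channel, writer optional: severity aligns to severity
  list<int32> -> list<int32>, writer optional: codes aligns to codes
  zip has no writer counterpart
  bool -> bool, writer required: primary aligns to primary
  seq has no writer counterpart
  writer field duration has no reader counterpart
  writer field latitude has no reader counterpart
  writer field retries has no reader counterpart
  rule R1 violated at codes
  rule R4 violated at codes
  rule R1 violated at seq
  rule R1 violated at severity
  rule R4 violated at severity
  => forward: BREAKING (5)
decode (reader v2):
  severity := "BOT"
  codes := [0, 100]
  duration := null (absent, optional -> null)
  primary := true
  read fails at latitude under R1 (no fill)
  => FAILS_AT (latitude, R1)
checking off the User differences that do not matter here:
  renamed field zip to duration in record User -> inert for the asked User verdict: nothing fires
  field primary in record User: optional changed to required -> fires only in the backward direction of User, which is not asked here


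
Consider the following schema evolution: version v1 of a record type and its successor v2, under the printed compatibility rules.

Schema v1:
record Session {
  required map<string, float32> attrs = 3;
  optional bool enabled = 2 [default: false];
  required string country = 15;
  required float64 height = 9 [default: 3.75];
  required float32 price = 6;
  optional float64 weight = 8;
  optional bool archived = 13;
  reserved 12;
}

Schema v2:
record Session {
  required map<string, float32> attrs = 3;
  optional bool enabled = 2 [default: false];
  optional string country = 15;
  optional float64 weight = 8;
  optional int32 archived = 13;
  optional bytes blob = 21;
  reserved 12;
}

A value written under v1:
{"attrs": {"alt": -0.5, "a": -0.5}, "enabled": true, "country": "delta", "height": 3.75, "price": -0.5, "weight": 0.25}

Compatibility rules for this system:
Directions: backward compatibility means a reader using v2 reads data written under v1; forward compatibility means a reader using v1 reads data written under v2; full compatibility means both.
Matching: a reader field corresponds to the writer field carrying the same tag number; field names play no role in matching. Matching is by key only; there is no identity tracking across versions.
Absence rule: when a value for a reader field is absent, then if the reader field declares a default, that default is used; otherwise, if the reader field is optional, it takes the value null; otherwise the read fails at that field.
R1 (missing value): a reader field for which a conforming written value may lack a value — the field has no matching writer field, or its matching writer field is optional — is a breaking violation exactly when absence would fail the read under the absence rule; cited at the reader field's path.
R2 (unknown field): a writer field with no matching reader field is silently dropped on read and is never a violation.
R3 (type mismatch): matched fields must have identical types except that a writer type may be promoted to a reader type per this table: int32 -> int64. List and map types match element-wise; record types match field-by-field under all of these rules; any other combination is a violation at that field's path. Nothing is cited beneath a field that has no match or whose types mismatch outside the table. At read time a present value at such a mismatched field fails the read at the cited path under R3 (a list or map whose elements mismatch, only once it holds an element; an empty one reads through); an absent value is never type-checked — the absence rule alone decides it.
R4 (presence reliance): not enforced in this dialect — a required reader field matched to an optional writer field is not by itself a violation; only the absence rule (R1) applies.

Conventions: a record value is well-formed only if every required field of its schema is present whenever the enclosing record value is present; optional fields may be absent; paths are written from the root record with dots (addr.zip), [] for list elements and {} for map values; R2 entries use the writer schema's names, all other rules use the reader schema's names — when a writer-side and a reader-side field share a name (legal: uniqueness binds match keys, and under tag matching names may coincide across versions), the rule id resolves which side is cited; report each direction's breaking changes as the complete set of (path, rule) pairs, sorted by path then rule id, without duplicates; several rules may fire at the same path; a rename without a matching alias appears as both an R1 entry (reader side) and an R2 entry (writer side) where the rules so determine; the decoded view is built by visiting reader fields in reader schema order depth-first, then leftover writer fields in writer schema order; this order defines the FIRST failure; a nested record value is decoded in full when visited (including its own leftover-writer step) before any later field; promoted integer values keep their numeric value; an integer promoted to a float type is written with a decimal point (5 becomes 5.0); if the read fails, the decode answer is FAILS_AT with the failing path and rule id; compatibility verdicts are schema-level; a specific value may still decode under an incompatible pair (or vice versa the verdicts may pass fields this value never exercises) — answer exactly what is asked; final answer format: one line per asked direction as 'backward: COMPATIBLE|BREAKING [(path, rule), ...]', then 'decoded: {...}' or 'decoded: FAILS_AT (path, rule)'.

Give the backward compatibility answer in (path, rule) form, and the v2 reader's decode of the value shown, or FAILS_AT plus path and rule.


backward: BREAKING [(archived, R3)]; decoded: {"attrs": {"alt": -0.5, "a": -0.5}, "enabled": true, "country": "delta", "weight": 0.25, "archived": null, "blob": null}

the writer's type comes first in each Session pair
backward on Session — v2 reading data written by v1:
  attrs: map<string, float32> -> map<string, float32>, writer required; from attrs
  enabled: bool -> bool, writer optional; from enabled
  country: string -> string, writer required; from country
  weight: float64 -> float64, writer optional; from weight
  archived: bool -> int32, writer optional; from archived
  blob: no writer match
  writer height: unknown to reader
  writer price: unknown to reader
  rule R3 violated at archived
  => 1 violation(s): backward is BREAKING for Session
decode (reader v2):
  attrs := {"alt": -0.5, "a": -0.5}
  enabled := true
  country := "delta"
  weight := 0.25
  archived := null (missing; optional => null)
  blob := null (missing; optional => null)
  writer height: no reader field; dropped
  writer price: no reader field; dropped
  => decoded: {"attrs": {"alt": -0.5, "a": -0.5}, "enabled": true, "country": "delta", "weight": 0.25, "archived": null, "blob": null}
diffs on Session not affecting the asked answer:
  field country in record Session: required changed to optional -> affects forward compatibility only, which is not asked


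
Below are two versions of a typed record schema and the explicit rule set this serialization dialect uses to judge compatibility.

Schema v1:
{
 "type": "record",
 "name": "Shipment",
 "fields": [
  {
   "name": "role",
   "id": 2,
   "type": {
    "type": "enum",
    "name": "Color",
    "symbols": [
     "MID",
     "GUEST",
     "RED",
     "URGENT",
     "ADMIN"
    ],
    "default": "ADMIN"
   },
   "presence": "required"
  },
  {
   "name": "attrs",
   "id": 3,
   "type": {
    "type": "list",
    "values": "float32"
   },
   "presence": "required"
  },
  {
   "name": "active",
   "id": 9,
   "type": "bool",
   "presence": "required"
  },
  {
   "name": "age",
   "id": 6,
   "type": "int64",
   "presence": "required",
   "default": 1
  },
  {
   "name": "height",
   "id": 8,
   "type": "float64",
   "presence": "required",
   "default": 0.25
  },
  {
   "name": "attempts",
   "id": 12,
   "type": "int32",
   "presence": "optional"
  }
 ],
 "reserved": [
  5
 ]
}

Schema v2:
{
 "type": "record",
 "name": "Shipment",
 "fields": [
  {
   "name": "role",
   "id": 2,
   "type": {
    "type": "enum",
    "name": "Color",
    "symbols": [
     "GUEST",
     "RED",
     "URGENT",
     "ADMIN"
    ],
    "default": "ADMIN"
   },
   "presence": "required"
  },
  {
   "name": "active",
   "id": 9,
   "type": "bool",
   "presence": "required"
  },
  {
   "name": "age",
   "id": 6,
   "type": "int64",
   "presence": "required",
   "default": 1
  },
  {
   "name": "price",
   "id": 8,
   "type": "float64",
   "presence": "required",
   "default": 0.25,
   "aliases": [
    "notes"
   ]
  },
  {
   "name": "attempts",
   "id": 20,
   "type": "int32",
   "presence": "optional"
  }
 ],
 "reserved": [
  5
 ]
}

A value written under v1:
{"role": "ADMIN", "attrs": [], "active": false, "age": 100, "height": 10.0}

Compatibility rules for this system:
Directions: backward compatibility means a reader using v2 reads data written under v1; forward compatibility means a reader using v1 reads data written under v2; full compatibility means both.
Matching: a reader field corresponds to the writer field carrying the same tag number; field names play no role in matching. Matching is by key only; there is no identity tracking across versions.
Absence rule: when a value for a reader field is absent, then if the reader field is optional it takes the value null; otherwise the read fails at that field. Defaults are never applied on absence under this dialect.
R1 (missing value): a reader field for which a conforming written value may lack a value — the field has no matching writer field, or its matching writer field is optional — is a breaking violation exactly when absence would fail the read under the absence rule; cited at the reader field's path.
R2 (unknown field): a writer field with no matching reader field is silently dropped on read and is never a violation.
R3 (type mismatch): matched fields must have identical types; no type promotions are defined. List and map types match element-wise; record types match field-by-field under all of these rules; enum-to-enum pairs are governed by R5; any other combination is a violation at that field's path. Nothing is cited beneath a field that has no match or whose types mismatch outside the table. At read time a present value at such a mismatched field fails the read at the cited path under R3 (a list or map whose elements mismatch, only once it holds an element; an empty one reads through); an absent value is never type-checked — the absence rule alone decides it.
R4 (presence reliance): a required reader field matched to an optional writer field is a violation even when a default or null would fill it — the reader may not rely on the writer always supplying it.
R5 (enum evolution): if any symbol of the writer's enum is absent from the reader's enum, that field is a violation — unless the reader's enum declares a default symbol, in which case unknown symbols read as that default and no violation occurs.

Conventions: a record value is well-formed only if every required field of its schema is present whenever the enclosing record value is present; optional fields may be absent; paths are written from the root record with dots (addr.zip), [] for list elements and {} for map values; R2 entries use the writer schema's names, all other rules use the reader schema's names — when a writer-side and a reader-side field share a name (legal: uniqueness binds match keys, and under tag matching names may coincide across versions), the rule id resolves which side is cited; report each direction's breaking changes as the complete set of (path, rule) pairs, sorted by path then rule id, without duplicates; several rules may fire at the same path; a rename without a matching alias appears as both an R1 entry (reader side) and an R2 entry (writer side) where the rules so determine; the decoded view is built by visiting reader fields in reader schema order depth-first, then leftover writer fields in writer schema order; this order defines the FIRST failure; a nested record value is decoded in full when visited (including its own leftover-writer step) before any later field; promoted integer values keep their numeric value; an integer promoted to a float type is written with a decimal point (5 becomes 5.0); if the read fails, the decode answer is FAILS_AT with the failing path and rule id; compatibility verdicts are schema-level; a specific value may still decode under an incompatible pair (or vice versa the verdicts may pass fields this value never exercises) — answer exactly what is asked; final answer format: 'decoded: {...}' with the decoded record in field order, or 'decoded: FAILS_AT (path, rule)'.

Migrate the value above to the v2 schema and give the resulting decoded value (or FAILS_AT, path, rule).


arrows below run writer -> reader for Shipment
decode walk for Shipment under reader schema v2:
  role := "ADMIN"
  active := false
  age := 100
  price := 10.0 (from writer height)
  attempts := null (not supplied -> null)
  writer attrs: unmatched, discarded
  => decoded: {"role": "ADMIN", "active": false, "age": 100, "price": 10.0, "attempts": null}
the other Shipment changes do not affect what is asked:
  enum Color (field role in record Shipment): symbol MID removed -> inert under this dialect — no rule fires on Shipment and the result does not move
  field attempts in record Shipment: tag 12 changed to 20 -> inert under this dialect — no rule fires on Shipment and the result does not move

decoded: {"role": "ADMIN", "active": false, "age": 100, "price": 10.0, "attempts": null}


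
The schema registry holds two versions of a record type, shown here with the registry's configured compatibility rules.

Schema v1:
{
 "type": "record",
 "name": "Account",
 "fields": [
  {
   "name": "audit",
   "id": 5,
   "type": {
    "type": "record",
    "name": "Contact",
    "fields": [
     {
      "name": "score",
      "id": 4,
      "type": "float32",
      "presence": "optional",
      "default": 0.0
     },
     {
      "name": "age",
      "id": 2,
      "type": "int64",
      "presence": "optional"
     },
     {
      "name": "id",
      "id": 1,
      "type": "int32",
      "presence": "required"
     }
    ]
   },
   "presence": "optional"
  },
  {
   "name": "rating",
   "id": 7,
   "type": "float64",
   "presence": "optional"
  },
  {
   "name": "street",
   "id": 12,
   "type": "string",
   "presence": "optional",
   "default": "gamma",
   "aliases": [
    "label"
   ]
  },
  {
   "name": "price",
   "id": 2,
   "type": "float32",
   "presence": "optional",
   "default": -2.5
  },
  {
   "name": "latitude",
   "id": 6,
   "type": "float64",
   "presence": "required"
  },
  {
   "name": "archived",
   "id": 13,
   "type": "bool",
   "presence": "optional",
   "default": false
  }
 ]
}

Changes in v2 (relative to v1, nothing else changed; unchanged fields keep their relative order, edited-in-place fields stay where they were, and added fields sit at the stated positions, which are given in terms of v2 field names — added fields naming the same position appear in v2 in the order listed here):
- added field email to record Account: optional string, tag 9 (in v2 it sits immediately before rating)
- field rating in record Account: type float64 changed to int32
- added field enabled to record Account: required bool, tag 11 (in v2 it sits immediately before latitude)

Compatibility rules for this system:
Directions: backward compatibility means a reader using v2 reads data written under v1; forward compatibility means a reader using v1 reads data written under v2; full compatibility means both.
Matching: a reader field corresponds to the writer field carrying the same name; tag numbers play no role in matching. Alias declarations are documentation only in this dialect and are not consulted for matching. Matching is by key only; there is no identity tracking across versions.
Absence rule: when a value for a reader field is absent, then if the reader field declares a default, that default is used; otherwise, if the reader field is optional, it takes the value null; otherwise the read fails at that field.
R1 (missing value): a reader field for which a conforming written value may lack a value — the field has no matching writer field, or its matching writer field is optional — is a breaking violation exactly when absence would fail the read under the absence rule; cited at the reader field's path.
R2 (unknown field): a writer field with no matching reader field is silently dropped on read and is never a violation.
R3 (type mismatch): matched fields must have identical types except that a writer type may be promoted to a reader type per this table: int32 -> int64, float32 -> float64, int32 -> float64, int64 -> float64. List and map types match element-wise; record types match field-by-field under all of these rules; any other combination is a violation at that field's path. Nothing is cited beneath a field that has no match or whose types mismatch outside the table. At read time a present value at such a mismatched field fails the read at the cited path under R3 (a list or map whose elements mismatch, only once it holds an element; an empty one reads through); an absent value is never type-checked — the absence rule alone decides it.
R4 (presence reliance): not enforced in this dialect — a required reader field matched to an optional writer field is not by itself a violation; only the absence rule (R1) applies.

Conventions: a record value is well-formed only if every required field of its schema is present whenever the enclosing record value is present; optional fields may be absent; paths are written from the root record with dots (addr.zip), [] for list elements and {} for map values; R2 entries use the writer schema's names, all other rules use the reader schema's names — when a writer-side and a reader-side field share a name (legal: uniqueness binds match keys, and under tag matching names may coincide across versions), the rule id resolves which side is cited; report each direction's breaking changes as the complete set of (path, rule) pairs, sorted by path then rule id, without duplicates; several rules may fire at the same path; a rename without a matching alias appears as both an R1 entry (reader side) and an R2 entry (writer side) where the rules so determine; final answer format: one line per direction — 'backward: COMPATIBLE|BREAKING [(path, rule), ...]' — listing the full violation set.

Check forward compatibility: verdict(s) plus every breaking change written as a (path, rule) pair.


each type pair in Account: writer, then reader
forward for Account (reader v1, writer v2):
  audit: Contact -> Contact, writer optional; from audit
  rating: int32 -> float64, writer optional; from rating
  street: string -> string, writer optional; from street
  price: float32 -> float32, writer optional; from price
  latitude: float64 -> float64, writer required; from latitude
  archived: bool -> bool, writer optional; from archived
  leftover writer field: email
  leftover writer field: enabled
  audit.score: float32 -> float32, writer optional; from audit.score
  audit.age: int64 -> int64, writer optional; from audit.age
  audit.id: int32 -> int32, writer required; from audit.id
  => no violations; forward on Account: COMPATIBLE
remaining Account differences; none change what is asked:
  added field enabled to record Account: required bool, tag 11 (in v2 it sits immediately before latitude) -> affects backward compatibility only, which is not asked
  field rating in record Account: type float64 changed to int32 -> affects backward compatibility only, which is not asked
  added field email to record Account: optional string, tag 9 (in v2 it sits immediately before rating) -> inert for the asked Account verdict: nothing fires

forward: COMPATIBLE []


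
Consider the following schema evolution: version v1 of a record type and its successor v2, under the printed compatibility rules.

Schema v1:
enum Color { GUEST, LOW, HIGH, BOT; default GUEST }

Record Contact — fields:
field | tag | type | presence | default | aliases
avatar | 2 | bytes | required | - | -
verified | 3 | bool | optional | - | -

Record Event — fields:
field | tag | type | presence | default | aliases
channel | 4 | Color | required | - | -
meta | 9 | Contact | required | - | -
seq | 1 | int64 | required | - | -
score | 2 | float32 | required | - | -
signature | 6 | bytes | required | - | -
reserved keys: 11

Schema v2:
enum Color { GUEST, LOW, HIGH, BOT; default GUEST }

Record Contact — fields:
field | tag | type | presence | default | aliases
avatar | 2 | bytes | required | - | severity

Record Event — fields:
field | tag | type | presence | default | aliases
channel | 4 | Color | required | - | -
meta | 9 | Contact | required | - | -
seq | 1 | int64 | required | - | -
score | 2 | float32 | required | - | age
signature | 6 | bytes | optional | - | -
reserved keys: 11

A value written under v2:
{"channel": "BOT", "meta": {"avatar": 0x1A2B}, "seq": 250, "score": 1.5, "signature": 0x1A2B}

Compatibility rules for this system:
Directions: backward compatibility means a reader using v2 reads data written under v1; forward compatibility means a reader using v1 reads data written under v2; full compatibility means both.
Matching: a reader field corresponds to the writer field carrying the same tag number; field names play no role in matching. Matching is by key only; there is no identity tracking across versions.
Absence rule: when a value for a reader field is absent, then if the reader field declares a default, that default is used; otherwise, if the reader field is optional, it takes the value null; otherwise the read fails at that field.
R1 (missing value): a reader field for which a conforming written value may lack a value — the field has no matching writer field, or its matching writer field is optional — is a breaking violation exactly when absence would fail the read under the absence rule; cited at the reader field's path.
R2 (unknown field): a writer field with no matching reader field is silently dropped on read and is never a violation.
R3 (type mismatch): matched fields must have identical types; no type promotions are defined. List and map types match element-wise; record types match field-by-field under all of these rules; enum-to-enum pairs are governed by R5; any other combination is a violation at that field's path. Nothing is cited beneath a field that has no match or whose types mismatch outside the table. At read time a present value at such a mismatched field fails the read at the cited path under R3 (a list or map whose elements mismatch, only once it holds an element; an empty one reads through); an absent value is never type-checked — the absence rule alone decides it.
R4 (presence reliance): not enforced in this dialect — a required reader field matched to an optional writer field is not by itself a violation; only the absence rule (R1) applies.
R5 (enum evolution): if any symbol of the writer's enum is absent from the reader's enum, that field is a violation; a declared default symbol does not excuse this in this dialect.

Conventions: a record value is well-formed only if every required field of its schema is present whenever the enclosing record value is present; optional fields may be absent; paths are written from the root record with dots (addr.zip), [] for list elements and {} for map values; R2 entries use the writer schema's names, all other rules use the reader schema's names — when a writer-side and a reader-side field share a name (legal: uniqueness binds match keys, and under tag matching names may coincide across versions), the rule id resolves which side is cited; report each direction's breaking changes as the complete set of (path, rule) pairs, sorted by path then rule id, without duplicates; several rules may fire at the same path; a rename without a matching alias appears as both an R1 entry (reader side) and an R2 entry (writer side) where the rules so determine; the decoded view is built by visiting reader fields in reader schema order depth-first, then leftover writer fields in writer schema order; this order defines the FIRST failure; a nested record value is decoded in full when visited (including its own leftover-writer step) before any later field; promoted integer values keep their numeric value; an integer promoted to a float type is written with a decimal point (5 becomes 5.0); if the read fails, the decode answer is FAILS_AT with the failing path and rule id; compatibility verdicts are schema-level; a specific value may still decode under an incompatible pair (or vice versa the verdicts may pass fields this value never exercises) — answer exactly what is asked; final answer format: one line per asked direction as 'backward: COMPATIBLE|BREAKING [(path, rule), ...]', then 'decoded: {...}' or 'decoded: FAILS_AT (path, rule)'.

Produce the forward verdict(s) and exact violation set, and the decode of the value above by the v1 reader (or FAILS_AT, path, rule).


in Event below, arrows point writer -> reader
forward on Event — v1 reading data written by v2:
  channel <- channel (Color -> Color, writer required)
  meta <- meta (Contact -> Contact, writer required)
  seq <- seq (int64 -> int64, writer required)
  score <- score (float32 -> float32, writer required)
  signature <- signature (bytes -> bytes, writer optional)
  meta.avatar <- meta.avatar (bytes -> bytes, writer required)
  meta.verified: no writer-side match
  breaking: (signature, R1)
  forward on Event therefore BREAKING (1)
decode (reader v1):
  channel := "BOT"
  meta.avatar := 0x1A2B
  meta.verified := null (absent, optional -> null)
  seq := 250
  score := 1.5
  signature := 0x1A2B
  => decoded: {"channel": "BOT", "meta": {"avatar": 0x1A2B, "verified": null}, "seq": 250, "score": 1.5, "signature": 0x1A2B}
the rest of the Event diff is inert for this question:
  removed field verified from record Contact -> no rule fires on it in Event's dialect; the asked verdict holds

forward: BREAKING [(signature, R1)]; decoded: {"channel": "BOT", "meta": {"avatar": 0x1A2B, "verified": null}, "seq": 250, "score": 1.5, "signature": 0x1A2B}


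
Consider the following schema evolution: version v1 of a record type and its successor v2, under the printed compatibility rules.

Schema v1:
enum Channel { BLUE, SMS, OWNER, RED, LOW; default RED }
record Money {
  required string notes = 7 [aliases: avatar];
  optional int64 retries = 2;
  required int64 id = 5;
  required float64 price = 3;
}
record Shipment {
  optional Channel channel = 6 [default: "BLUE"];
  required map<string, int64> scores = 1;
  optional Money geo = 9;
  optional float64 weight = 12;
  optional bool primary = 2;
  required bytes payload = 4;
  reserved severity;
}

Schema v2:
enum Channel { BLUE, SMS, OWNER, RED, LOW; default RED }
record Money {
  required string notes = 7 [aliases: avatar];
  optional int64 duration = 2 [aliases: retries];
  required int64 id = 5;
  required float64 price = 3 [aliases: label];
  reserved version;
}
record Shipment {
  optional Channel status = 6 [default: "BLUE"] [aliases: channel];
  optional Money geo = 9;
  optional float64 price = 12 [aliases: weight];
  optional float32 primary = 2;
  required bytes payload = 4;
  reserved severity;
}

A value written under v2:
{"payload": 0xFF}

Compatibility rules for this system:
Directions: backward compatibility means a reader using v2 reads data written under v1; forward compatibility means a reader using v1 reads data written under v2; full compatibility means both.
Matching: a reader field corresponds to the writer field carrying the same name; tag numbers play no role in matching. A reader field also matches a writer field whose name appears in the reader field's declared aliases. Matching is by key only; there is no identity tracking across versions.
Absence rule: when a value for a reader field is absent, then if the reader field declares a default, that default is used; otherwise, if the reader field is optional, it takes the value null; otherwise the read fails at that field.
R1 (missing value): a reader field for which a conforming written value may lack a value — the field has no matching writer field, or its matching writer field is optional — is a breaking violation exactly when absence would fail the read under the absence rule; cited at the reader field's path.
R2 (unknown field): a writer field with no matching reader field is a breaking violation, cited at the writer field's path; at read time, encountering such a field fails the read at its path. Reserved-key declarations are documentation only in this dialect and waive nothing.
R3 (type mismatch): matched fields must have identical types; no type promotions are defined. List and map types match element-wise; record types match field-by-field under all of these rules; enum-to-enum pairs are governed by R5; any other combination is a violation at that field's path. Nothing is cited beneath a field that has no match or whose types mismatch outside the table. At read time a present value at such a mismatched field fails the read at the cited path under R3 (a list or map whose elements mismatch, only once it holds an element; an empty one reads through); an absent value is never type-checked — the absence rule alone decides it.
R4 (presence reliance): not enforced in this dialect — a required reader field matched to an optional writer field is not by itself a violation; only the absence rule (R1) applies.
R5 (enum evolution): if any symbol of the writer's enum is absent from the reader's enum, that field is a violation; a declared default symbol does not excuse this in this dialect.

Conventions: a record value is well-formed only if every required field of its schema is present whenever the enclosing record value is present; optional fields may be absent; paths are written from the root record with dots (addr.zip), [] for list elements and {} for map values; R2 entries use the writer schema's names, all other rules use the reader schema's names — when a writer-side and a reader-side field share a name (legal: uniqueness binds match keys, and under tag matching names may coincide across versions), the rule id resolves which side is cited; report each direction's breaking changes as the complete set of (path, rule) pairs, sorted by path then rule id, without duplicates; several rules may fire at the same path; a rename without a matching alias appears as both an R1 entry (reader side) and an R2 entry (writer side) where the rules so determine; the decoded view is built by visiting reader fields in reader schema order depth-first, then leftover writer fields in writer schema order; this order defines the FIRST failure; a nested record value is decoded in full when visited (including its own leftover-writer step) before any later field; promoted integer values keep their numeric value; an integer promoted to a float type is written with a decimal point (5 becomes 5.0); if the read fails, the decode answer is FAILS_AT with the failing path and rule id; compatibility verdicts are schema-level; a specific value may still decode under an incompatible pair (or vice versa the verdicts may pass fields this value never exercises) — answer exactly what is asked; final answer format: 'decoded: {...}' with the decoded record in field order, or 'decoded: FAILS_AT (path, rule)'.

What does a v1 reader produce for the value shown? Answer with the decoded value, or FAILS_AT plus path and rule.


decoded: FAILS_AT (scores, R1)

in Shipment below, arrows point writer -> reader
decode walk for Shipment under reader schema v1:
  channel := "BLUE" (no value, default fills)
  read fails at scores under R1 (no fill)
  => FAILS_AT (scores, R1)
the other Shipment changes do not affect what is asked:
  renamed field retries to duration in record Money (alias retries declared on the renamed field) -> schema-level compatibility only; this Shipment value's decode is unchanged
  renamed field channel to status in record Shipment (alias channel declared on the renamed field) -> schema-level compatibility only; this Shipment value's decode is unchanged
  renamed field weight to price in record Shipment (alias weight declared on the renamed field) -> schema-level compatibility only; this Shipment value's decode is unchanged
  field primary in record Shipment: type bool changed to float32 -> schema-level compatibility only; this Shipment value's decode is unchanged
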